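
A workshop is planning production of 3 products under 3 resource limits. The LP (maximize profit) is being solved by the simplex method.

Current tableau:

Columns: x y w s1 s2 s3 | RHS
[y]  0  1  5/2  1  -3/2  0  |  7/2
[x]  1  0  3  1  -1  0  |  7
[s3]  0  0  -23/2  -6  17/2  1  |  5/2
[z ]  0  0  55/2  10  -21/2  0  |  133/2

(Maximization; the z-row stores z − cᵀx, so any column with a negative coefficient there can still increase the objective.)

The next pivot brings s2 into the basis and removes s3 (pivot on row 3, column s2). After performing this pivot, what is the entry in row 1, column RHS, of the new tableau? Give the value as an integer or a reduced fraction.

67/17

Pivot element is row 3, column s2: 17/2.
Normalize row 3: new (row 3, RHS) = (5/2)/(17/2) = 5/17.
row 1 ← row 1 − (-3/2)·(new row 3): 7/2 − (-3/2)·(5/17) = 67/17.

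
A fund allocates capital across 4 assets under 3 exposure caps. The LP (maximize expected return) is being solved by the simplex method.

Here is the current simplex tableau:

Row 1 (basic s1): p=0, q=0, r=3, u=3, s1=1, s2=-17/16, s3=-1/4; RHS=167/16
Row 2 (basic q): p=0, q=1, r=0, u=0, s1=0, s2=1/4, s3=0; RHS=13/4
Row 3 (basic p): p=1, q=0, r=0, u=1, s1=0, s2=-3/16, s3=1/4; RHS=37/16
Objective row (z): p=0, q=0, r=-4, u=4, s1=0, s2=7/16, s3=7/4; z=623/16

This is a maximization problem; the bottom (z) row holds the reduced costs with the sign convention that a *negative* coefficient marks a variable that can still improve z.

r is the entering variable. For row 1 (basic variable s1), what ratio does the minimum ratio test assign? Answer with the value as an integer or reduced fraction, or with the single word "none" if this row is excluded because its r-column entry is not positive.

167/48

Ratio = RHS / (r entry) = (167/16) / 3 = 167/48.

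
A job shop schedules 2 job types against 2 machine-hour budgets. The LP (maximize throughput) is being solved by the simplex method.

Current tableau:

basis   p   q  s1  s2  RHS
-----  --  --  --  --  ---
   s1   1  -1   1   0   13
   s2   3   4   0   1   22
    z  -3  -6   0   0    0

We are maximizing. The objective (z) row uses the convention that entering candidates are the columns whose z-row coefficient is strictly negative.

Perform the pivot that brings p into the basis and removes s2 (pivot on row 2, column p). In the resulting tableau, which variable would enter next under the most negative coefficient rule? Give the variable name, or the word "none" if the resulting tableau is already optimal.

Pivot element 3. New z-row = old z-row − (-3)·(row 2/3).
Updated z-row coefficients: p: 0, q: -2, s1: 0, s2: 1.
The most negative is -2 in column q, so q would enter next.

q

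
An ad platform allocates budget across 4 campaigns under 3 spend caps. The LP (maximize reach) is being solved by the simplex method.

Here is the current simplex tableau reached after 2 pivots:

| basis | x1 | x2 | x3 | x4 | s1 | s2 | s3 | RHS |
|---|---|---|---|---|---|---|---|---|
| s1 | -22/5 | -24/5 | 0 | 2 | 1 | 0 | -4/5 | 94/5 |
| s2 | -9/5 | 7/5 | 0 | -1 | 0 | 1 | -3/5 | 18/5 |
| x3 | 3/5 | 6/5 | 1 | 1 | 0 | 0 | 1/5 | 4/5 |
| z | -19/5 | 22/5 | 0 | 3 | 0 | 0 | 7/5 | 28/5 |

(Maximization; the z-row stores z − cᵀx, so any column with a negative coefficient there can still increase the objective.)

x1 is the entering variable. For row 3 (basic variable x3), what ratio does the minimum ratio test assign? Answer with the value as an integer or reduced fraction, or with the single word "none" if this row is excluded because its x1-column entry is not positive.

4/3

Ratio = RHS / (x1 entry) = (4/5) / (3/5) = 4/3.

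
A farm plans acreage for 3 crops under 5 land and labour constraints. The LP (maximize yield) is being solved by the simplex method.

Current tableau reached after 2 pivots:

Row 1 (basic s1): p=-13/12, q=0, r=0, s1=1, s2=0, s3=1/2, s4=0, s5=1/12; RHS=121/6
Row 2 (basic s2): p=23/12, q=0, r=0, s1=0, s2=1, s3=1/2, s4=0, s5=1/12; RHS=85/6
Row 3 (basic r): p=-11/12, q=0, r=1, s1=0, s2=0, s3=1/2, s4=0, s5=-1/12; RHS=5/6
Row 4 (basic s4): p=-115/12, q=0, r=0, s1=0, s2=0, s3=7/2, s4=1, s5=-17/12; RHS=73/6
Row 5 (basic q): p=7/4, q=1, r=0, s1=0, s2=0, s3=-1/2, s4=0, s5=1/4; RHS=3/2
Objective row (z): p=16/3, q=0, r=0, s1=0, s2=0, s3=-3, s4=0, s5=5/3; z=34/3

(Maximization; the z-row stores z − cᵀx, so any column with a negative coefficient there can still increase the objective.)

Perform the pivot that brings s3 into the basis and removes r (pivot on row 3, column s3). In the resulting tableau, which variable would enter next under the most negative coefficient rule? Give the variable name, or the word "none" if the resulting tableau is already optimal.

Pivot element 1/2. New z-row = old z-row − (-3)·(row 3/(1/2)).
Updated z-row coefficients: p: -1/6, q: 0, r: 6, s1: 0, s2: 0, s3: 0, s4: 0, s5: 7/6.
The most negative is -1/6 in column p, so p would enter next.

p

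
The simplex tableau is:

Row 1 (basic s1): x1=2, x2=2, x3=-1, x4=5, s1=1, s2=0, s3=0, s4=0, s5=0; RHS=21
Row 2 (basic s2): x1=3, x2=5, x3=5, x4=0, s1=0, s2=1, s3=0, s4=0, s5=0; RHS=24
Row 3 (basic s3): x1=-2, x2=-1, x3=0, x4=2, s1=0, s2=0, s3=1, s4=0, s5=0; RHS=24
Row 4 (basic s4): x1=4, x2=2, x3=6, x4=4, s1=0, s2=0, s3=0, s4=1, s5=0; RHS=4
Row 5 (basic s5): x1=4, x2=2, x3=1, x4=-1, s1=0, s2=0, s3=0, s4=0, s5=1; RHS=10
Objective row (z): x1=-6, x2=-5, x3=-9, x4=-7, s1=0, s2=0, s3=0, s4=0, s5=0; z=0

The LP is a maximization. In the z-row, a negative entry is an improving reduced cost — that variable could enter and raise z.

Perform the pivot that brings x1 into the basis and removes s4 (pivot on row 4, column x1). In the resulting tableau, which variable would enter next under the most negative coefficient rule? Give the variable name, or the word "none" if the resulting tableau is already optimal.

Pivot element 4. New z-row = old z-row − (-6)·(row 4/4).
Updated z-row coefficients: x1: 0, x2: -2, x3: 0, x4: -1, s1: 0, s2: 0, s3: 0, s4: 3/2, s5: 0.
The most negative is -2 in column x2, so x2 would enter next.

x2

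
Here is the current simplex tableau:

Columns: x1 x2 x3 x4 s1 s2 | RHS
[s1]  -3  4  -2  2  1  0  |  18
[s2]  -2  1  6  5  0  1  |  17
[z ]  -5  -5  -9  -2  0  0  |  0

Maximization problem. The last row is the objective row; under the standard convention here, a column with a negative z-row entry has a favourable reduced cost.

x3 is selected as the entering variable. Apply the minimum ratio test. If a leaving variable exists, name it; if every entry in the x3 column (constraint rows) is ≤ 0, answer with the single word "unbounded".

s2

Ratios: row 1 (s1): entry -2 ≤ 0, skip; row 2 (s2): 17/6 = 17/6.
Minimum ratio is in the s2 row, so s2 leaves.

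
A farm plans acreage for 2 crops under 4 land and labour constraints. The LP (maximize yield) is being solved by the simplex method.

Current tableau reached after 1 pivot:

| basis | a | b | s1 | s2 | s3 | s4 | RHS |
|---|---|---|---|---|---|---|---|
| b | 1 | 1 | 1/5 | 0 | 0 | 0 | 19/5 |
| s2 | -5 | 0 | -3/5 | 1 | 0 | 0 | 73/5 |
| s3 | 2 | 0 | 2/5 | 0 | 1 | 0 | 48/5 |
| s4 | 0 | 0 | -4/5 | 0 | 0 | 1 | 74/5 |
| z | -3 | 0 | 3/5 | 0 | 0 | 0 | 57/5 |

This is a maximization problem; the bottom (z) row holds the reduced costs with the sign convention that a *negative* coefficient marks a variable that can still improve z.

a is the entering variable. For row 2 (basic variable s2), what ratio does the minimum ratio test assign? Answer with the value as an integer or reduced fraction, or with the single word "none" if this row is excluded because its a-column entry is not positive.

none

The a entry in row 2 is -5 ≤ 0, so this row gives no ratio.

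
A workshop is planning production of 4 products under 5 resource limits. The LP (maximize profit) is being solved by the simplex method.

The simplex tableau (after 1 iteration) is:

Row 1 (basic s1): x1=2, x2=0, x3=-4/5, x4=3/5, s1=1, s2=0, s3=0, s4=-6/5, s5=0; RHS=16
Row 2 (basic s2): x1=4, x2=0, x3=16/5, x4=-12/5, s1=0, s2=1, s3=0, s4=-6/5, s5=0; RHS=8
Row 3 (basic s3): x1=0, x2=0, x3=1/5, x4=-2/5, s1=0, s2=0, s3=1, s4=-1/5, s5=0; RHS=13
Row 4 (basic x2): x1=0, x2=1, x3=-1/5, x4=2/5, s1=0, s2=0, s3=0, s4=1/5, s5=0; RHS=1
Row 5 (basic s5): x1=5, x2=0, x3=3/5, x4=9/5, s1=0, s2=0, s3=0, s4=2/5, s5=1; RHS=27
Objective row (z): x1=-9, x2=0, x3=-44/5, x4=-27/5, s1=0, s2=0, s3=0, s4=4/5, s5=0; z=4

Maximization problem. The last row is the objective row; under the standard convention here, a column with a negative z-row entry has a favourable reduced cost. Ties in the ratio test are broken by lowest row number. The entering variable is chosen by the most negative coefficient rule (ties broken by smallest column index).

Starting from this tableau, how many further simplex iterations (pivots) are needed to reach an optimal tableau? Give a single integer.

3

pivot: x1 in, s2 out → z = 22
pivot: x4 in, x2 out → z = 49
pivot: x3 in, x1 out → z = 98
No improving column remains; optimal.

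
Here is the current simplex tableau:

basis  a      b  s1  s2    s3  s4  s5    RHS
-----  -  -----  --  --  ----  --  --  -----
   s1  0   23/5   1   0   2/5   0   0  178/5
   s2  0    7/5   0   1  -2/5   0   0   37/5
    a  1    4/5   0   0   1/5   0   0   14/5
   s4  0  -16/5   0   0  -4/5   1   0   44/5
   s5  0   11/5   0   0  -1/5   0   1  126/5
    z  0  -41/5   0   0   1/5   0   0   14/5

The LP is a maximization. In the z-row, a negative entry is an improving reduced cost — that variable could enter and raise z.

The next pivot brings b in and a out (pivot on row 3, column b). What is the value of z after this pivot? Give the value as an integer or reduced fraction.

63/2

Minimum ratio for b: (14/5)/(4/5) = 7/2.
z changes by −(z-row coeff of b)·ratio = −(-41/5)·(7/2) = 287/10.
New z = 14/5 + (287/10) = 63/2.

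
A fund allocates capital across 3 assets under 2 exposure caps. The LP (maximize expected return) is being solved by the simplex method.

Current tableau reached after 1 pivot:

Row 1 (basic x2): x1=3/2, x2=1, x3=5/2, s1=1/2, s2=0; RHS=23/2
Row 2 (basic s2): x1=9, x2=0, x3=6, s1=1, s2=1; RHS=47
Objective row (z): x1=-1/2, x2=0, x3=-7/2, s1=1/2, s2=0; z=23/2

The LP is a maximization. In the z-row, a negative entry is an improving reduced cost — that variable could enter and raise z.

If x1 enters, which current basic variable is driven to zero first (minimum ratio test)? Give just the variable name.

s2

Ratios: row 1 (x2): (23/2)/(3/2) = 23/3; row 2 (s2): 47/9 = 47/9.
Minimum ratio 47/9 is in the s2 row, so s2 leaves.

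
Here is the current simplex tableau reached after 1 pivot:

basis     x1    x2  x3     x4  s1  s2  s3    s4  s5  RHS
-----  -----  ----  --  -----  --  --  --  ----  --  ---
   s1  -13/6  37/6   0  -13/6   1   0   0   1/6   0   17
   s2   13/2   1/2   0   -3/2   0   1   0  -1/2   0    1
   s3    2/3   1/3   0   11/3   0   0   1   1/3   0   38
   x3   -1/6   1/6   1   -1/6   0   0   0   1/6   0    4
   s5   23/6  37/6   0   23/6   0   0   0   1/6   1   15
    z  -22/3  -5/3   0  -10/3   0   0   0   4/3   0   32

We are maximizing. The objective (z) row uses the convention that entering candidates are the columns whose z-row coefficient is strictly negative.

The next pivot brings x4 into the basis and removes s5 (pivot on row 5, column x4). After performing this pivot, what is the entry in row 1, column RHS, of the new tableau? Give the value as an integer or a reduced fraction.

586/23

Pivot element is row 5, column x4: 23/6.
Normalize row 5: new (row 5, RHS) = 15/(23/6) = 90/23.
row 1 ← row 1 − (-13/6)·(new row 5): 17 − (-13/6)·(90/23) = 586/23.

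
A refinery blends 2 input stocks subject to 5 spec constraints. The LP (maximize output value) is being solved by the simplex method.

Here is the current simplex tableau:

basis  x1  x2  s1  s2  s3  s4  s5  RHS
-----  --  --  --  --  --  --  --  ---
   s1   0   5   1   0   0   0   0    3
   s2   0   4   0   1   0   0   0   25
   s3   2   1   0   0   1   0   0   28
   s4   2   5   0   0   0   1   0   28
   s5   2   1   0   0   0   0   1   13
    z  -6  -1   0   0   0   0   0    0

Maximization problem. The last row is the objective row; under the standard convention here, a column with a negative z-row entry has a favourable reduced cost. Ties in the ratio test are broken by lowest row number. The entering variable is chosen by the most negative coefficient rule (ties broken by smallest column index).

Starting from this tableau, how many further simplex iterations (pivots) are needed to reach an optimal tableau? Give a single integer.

1

pivot: x1 in, s5 out → z = 39
No improving column remains; optimal.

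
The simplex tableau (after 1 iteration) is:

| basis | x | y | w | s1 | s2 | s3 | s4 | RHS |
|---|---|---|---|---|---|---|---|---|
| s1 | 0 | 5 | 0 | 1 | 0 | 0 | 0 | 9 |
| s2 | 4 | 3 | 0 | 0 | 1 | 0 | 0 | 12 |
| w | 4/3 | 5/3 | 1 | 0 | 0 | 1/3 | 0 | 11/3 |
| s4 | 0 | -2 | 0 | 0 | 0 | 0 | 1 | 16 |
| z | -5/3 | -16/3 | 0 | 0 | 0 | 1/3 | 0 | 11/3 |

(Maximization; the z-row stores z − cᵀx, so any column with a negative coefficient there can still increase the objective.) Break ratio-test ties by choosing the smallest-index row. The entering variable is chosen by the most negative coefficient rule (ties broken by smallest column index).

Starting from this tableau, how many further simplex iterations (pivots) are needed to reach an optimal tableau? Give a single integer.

2

pivot: y in, s1 out → z = 199/15
pivot: x in, w out → z = 141/10
No improving column remains; optimal.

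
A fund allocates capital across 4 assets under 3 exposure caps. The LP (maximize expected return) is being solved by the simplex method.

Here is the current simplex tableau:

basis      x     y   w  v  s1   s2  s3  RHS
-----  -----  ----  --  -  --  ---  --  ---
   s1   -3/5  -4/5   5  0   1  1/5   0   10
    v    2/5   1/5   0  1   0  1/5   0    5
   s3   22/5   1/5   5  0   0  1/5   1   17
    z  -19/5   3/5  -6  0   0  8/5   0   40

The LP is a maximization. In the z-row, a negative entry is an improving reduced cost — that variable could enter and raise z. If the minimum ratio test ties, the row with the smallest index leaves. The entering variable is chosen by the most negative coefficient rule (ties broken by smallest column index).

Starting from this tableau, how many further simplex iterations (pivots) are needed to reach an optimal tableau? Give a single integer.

pivot: w in, s1 out → z = 52
pivot: x in, s3 out → z = 7291/125
No improving column remains; optimal.

2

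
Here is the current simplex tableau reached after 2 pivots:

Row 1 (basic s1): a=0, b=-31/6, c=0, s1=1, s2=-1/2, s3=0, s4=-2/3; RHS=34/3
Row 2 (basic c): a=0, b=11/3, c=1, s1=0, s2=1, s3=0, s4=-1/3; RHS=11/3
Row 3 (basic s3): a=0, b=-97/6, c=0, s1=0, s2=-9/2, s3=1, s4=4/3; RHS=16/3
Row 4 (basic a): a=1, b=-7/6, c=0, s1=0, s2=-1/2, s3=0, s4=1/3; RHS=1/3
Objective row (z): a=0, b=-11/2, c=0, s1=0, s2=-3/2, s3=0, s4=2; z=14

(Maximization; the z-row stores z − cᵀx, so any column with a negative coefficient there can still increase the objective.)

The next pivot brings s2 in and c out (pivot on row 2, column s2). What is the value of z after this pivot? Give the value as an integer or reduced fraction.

39/2

Minimum ratio for s2: (11/3)/1 = 11/3.
z changes by −(z-row coeff of s2)·ratio = −(-3/2)·(11/3) = 11/2.
New z = 14 + (11/2) = 39/2.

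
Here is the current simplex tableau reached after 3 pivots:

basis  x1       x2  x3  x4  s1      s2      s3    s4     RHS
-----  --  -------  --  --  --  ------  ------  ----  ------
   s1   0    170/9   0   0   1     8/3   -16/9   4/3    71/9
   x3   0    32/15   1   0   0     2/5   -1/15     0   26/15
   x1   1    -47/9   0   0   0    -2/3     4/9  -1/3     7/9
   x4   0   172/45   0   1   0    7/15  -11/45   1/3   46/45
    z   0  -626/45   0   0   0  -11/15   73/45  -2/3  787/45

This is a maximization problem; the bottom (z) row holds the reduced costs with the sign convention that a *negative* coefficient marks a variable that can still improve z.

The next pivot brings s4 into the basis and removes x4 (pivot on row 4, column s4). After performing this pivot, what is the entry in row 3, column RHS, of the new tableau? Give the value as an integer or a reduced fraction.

Pivot element is row 4, column s4: 1/3.
Normalize row 4: new (row 4, RHS) = (46/45)/(1/3) = 46/15.
row 3 ← row 3 − (-1/3)·(new row 4): 7/9 − (-1/3)·(46/15) = 9/5.

9/5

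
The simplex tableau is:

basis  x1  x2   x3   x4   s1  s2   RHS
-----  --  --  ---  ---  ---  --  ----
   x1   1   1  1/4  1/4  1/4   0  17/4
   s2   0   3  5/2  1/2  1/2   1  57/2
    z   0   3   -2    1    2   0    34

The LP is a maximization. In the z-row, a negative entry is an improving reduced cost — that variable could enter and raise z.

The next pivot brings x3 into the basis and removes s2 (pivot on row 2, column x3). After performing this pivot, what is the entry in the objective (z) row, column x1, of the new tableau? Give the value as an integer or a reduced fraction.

Pivot element is row 2, column x3: 5/2.
Normalize row 2: new (row 2, x1) = 0/(5/2) = 0.
z-row ← z-row − (-2)·(new row 2): 0 − (-2)·0 = 0.

0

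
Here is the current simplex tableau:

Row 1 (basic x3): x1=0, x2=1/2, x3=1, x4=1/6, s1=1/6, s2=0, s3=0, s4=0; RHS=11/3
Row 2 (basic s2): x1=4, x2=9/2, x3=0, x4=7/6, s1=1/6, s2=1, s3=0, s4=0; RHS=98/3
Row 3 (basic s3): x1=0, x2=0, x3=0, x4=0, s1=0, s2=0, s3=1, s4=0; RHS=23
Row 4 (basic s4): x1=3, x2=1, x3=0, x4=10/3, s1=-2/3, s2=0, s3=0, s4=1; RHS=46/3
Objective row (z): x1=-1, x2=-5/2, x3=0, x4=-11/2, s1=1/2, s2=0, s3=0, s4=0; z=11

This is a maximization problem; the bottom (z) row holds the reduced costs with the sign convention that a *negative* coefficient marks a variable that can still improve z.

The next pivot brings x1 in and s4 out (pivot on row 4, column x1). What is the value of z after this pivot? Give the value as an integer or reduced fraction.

145/9

Minimum ratio for x1: (46/3)/3 = 46/9.
z changes by −(z-row coeff of x1)·ratio = −(-1)·(46/9) = 46/9.
New z = 11 + (46/9) = 145/9.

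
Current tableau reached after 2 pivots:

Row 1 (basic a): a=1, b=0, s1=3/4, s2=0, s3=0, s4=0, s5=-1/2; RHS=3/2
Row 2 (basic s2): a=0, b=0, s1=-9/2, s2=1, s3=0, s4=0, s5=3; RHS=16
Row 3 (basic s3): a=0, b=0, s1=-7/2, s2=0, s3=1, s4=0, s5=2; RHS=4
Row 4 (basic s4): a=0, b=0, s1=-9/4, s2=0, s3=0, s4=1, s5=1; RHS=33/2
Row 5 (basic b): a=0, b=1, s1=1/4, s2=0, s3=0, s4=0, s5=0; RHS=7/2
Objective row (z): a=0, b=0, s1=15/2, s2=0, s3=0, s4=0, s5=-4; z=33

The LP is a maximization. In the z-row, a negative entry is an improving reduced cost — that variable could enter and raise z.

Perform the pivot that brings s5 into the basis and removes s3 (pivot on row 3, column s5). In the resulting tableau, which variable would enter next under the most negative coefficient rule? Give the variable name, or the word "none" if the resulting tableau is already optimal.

none

Pivot element 2. New z-row = old z-row − (-4)·(row 3/2).
Updated z-row coefficients: a: 0, b: 0, s1: 1/2, s2: 0, s3: 2, s4: 0, s5: 0.
No coefficient is strictly negative; the tableau after this pivot is optimal.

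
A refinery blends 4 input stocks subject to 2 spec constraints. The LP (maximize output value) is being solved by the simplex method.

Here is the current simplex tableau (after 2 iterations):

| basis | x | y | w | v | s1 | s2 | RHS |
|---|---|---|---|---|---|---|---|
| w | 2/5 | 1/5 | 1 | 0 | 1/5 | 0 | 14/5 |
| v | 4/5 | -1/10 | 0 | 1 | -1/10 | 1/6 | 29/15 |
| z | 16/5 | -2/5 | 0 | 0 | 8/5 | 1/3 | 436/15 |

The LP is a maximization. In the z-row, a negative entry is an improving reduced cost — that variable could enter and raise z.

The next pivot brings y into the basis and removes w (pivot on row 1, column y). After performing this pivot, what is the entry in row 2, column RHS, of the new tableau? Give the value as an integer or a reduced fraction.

10/3

Pivot element is row 1, column y: 1/5.
Normalize row 1: new (row 1, RHS) = (14/5)/(1/5) = 14.
row 2 ← row 2 − (-1/10)·(new row 1): 29/15 − (-1/10)·14 = 10/3.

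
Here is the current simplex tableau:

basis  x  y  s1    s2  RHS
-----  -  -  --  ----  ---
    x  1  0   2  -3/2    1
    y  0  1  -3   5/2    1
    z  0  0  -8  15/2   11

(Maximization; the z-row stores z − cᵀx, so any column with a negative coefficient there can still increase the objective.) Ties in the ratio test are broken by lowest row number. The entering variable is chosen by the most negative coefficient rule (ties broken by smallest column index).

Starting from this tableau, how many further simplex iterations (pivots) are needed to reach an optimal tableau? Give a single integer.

pivot: s1 in, x out → z = 15
No improving column remains; optimal.

1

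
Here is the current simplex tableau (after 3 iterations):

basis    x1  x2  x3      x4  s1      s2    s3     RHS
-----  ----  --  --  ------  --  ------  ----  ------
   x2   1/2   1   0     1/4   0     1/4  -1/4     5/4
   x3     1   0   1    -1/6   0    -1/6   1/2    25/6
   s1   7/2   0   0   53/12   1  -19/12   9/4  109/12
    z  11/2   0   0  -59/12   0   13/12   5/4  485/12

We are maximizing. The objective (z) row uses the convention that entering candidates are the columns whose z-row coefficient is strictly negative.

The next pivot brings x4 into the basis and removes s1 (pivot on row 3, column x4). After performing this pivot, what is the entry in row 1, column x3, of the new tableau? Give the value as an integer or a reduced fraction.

Pivot element is row 3, column x4: 53/12.
Normalize row 3: new (row 3, x3) = 0/(53/12) = 0.
row 1 ← row 1 − (1/4)·(new row 3): 0 − (1/4)·0 = 0.

0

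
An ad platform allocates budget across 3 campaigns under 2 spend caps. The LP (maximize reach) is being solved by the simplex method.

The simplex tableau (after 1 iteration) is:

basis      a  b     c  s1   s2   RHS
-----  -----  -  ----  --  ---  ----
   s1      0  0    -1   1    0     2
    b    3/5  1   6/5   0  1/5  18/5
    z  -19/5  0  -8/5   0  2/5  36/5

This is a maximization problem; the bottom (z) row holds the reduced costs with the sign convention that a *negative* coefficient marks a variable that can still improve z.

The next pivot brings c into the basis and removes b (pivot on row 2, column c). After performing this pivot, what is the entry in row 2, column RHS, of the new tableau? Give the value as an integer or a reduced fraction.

3

Pivot element is row 2, column c: 6/5.
Normalize row 2: new (row 2, RHS) = (18/5)/(6/5) = 3.
Row 2 is the pivot row, so the entry is 3.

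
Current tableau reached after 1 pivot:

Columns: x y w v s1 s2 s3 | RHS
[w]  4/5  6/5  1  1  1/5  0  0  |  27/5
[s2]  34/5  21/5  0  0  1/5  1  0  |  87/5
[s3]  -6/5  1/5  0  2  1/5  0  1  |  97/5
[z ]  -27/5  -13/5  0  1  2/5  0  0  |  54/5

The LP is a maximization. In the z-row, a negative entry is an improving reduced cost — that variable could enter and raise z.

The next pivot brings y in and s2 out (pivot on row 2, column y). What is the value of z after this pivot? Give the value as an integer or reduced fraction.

Minimum ratio for y: (87/5)/(21/5) = 29/7.
z changes by −(z-row coeff of y)·ratio = −(-13/5)·(29/7) = 377/35.
New z = 54/5 + (377/35) = 151/7.

151/7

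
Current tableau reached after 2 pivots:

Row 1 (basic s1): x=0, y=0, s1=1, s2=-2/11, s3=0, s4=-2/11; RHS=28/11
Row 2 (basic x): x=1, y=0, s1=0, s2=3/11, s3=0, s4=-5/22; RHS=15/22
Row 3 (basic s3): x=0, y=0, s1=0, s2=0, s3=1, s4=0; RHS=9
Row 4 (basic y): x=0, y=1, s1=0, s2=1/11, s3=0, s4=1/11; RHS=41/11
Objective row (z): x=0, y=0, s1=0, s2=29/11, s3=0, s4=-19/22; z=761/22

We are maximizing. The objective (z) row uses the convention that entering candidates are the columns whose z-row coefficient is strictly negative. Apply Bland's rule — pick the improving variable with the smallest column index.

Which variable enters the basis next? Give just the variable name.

s4

Objective-row coefficients: x: 0, y: 0, s1: 0, s2: 29/11, s3: 0, s4: -19/22.
Improving columns: s4. Bland's rule picks the smallest column index → s4.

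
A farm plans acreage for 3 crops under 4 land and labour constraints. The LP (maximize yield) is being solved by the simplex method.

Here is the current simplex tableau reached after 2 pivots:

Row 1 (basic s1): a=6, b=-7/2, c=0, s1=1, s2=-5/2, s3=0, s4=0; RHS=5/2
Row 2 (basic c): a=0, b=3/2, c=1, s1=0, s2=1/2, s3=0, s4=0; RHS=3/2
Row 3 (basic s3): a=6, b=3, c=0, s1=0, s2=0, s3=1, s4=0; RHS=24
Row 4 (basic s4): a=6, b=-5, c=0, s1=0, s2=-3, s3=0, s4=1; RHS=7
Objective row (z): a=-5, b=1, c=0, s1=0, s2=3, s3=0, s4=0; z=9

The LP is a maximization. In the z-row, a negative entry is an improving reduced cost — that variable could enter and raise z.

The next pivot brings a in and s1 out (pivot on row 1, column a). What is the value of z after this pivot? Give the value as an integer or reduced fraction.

Minimum ratio for a: (5/2)/6 = 5/12.
z changes by −(z-row coeff of a)·ratio = −(-5)·(5/12) = 25/12.
New z = 9 + (25/12) = 133/12.

133/12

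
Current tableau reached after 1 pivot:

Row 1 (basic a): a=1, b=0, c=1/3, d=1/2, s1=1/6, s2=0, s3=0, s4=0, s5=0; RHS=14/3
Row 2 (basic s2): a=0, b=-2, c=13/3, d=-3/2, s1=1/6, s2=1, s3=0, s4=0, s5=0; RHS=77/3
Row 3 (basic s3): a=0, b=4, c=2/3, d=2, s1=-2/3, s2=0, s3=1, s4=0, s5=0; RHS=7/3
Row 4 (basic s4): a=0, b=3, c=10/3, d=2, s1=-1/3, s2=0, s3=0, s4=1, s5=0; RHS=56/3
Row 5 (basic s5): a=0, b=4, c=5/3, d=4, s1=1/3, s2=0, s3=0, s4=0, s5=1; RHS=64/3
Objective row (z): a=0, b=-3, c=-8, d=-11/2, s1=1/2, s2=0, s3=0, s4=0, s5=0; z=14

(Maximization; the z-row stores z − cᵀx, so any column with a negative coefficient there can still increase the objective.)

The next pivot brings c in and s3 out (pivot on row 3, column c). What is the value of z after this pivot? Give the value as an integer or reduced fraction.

42

Minimum ratio for c: (7/3)/(2/3) = 7/2.
z changes by −(z-row coeff of c)·ratio = −(-8)·(7/2) = 28.
New z = 14 + 28 = 42.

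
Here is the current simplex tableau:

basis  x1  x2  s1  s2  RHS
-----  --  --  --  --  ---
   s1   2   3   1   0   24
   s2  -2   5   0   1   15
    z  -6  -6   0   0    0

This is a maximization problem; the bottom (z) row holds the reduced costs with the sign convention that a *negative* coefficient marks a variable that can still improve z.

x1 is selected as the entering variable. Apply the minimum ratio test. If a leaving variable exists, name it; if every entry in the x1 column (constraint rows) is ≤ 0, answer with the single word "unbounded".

Ratios: row 1 (s1): 24/2 = 12; row 2 (s2): entry -2 ≤ 0, skip.
Minimum ratio is in the s1 row, so s1 leaves.

s1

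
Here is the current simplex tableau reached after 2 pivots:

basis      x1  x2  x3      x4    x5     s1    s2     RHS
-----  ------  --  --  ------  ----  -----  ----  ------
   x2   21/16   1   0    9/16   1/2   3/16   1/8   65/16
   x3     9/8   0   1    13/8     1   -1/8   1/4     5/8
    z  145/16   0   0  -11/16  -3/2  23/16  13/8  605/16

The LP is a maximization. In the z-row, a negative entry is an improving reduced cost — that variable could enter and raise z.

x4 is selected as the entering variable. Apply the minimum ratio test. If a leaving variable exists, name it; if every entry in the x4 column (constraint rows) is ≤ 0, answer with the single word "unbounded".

x3

Ratios: row 1 (x2): (65/16)/(9/16) = 65/9; row 2 (x3): (5/8)/(13/8) = 5/13.
Minimum ratio is in the x3 row, so x3 leaves.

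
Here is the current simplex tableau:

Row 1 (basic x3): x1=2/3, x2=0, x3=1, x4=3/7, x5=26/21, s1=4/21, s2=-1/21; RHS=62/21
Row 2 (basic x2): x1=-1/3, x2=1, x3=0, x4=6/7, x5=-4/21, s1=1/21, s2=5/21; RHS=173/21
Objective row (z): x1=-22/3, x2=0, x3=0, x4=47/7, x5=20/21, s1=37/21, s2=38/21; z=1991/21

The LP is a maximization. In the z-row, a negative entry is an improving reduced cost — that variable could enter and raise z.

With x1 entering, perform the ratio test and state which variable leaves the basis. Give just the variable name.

Ratios: row 1 (x3): (62/21)/(2/3) = 31/7; row 2 (x2): entry -1/3 ≤ 0, skip.
Minimum ratio 31/7 is in the x3 row, so x3 leaves.

x3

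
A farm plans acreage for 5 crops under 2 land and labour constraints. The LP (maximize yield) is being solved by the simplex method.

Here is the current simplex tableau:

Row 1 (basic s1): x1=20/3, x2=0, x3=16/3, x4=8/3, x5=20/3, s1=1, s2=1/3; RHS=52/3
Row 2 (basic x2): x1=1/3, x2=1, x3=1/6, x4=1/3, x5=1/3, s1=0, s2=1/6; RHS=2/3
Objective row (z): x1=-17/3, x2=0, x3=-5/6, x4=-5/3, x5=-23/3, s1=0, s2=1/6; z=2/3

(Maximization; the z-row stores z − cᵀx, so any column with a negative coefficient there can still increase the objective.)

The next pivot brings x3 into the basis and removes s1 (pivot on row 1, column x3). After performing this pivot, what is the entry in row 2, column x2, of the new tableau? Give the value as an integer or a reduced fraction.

Pivot element is row 1, column x3: 16/3.
Normalize row 1: new (row 1, x2) = 0/(16/3) = 0.
row 2 ← row 2 − (1/6)·(new row 1): 1 − (1/6)·0 = 1.

1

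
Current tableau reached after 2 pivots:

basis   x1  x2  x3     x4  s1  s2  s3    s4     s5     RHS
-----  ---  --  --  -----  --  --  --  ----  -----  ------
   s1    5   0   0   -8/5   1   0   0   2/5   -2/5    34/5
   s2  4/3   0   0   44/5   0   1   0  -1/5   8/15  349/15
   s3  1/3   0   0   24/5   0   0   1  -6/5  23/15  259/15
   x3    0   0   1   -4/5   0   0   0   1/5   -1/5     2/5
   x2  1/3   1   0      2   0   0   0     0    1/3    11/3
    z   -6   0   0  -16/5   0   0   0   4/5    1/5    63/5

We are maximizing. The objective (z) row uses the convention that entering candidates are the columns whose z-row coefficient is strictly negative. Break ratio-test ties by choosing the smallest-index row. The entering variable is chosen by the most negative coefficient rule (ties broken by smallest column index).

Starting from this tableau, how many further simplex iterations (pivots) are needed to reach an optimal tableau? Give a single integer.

pivot: x1 in, s1 out → z = 519/25
pivot: x4 in, x2 out → z = 2257/79
No improving column remains; optimal.

2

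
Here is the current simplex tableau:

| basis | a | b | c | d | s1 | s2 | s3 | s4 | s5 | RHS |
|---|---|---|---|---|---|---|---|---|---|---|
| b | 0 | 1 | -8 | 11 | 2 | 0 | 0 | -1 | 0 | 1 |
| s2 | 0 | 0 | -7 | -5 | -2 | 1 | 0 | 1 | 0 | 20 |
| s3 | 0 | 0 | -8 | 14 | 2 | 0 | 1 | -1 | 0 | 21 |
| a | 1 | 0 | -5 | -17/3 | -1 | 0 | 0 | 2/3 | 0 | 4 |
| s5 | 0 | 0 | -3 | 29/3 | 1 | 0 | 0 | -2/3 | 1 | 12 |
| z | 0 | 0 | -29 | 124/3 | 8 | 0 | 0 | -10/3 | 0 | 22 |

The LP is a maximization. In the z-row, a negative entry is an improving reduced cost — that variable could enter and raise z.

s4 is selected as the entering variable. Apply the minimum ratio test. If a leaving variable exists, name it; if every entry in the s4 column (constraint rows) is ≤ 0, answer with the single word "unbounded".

a

Ratios: row 1 (b): entry -1 ≤ 0, skip; row 2 (s2): 20/1 = 20; row 3 (s3): entry -1 ≤ 0, skip; row 4 (a): 4/(2/3) = 6; row 5 (s5): entry -2/3 ≤ 0, skip.
Minimum ratio is in the a row, so a leaves.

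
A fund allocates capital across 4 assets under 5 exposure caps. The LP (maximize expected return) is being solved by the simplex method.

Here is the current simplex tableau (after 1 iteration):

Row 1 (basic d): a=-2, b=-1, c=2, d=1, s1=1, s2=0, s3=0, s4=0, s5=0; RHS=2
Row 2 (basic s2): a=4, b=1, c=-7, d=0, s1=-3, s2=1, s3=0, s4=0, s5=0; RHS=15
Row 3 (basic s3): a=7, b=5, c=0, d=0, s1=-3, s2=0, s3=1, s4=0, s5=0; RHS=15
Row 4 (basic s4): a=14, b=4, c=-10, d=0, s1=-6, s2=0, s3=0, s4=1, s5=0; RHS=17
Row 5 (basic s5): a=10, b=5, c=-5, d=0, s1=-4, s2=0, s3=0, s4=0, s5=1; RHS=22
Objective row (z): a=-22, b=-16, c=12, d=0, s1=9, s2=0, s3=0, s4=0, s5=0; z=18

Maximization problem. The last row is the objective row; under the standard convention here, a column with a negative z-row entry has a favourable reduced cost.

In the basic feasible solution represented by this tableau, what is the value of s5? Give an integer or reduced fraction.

22

s5 is basic (row 5); its value is the RHS of that row: 22.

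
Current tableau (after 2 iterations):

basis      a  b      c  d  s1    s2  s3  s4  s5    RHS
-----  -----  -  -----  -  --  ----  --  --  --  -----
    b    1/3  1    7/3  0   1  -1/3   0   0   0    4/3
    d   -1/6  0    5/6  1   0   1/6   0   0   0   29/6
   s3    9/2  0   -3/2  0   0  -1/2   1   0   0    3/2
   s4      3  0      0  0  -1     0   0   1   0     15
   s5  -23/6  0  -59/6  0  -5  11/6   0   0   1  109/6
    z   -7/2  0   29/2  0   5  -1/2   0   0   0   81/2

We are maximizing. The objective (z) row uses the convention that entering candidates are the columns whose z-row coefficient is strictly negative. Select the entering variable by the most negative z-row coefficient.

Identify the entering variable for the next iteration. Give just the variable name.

a

Objective-row coefficients: a: -7/2, b: 0, c: 29/2, d: 0, s1: 5, s2: -1/2, s3: 0, s4: 0, s5: 0.
The most negative is -7/2 in column a, so a enters.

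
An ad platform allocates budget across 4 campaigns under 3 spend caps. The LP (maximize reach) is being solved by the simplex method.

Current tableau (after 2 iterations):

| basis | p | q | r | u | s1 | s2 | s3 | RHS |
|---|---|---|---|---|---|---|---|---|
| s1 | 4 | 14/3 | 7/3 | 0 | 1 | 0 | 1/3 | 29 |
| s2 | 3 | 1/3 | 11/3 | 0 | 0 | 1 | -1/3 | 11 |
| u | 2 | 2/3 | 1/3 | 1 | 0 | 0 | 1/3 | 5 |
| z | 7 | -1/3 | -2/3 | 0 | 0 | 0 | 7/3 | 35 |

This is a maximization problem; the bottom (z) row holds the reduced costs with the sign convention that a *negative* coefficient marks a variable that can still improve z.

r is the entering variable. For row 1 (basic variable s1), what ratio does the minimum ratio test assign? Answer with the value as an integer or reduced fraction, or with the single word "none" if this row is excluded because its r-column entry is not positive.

87/7

Ratio = RHS / (r entry) = 29 / (7/3) = 87/7.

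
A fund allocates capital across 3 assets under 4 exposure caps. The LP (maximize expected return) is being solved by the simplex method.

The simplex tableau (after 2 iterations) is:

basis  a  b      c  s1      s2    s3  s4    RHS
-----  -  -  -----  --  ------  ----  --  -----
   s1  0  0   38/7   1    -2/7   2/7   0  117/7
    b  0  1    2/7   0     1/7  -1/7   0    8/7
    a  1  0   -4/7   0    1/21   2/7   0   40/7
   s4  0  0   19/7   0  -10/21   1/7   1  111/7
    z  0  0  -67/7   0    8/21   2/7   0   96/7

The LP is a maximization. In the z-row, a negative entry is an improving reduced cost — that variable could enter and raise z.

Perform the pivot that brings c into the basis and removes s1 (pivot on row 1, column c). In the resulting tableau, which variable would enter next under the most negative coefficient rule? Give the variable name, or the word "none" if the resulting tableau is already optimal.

Pivot element 38/7. New z-row = old z-row − (-67/7)·(row 1/(38/7)).
Updated z-row coefficients: a: 0, b: 0, c: 0, s1: 67/38, s2: -7/57, s3: 15/19, s4: 0.
The most negative is -7/57 in column s2, so s2 would enter next.

s2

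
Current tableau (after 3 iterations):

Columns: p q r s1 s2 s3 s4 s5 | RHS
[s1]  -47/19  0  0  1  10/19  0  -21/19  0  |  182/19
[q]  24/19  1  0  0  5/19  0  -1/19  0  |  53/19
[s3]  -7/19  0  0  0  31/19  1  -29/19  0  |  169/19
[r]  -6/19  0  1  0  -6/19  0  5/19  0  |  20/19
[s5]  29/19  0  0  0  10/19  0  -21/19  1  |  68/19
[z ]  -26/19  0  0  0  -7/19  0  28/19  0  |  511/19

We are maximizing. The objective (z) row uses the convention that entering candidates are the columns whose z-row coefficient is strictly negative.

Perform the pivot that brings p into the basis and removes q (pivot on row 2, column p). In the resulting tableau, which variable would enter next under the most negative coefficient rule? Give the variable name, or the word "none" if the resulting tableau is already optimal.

s2

Pivot element 24/19. New z-row = old z-row − (-26/19)·(row 2/(24/19)).
Updated z-row coefficients: p: 0, q: 13/12, r: 0, s1: 0, s2: -1/12, s3: 0, s4: 17/12, s5: 0.
The most negative is -1/12 in column s2, so s2 would enter next.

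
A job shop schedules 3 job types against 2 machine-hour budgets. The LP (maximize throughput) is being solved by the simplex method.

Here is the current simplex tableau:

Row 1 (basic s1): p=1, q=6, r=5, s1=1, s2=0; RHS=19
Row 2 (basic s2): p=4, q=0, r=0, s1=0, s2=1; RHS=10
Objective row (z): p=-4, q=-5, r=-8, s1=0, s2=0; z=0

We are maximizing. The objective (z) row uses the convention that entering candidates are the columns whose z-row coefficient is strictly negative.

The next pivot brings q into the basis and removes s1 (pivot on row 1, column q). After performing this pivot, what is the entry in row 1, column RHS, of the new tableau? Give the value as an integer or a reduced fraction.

19/6

Pivot element is row 1, column q: 6.
Normalize row 1: new (row 1, RHS) = 19/6 = 19/6.
Row 1 is the pivot row, so the entry is 19/6.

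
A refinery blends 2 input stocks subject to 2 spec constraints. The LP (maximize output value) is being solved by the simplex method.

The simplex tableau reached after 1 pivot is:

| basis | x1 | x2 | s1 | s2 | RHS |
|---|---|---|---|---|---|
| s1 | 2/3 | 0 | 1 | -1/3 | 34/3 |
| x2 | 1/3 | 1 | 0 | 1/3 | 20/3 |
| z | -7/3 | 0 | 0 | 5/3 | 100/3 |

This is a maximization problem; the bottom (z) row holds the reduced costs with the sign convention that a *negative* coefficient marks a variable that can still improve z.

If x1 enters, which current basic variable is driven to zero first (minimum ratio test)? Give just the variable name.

Ratios: row 1 (s1): (34/3)/(2/3) = 17; row 2 (x2): (20/3)/(1/3) = 20.
Minimum ratio 17 is in the s1 row, so s1 leaves.

s1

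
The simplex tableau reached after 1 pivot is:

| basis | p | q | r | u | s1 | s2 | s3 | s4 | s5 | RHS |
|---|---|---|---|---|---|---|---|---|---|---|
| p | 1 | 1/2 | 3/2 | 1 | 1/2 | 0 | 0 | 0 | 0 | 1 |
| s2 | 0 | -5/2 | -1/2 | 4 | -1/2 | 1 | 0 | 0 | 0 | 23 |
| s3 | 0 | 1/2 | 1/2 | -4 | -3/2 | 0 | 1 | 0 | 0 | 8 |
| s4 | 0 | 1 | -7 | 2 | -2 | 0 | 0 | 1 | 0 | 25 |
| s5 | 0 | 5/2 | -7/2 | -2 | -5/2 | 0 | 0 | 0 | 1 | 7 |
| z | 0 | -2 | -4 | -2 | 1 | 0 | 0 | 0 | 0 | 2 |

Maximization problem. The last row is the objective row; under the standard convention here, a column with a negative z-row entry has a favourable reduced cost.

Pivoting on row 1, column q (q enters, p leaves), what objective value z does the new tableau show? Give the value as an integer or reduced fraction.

6

Minimum ratio for q: 1/(1/2) = 2.
z changes by −(z-row coeff of q)·ratio = −(-2)·2 = 4.
New z = 2 + 4 = 6.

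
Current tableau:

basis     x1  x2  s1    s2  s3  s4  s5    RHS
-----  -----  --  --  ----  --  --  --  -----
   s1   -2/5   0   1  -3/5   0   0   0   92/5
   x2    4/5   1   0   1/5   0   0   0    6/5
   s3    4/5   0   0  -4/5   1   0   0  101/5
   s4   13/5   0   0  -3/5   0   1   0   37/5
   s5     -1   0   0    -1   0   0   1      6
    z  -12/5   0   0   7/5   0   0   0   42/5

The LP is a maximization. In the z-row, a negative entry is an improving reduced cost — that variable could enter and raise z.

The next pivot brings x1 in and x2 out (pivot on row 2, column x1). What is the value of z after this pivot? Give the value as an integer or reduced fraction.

12

Minimum ratio for x1: (6/5)/(4/5) = 3/2.
z changes by −(z-row coeff of x1)·ratio = −(-12/5)·(3/2) = 18/5.
New z = 42/5 + (18/5) = 12.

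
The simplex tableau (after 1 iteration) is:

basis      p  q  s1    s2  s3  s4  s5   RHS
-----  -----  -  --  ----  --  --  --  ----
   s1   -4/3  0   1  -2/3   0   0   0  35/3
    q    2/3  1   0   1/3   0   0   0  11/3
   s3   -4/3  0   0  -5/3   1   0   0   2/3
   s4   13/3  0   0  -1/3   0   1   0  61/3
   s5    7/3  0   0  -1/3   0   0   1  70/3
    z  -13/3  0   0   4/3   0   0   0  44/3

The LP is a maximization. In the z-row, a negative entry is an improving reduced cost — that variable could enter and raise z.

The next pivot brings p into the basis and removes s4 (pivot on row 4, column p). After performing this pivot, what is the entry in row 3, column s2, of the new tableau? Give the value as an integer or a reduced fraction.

Pivot element is row 4, column p: 13/3.
Normalize row 4: new (row 4, s2) = (-1/3)/(13/3) = -1/13.
row 3 ← row 3 − (-4/3)·(new row 4): -5/3 − (-4/3)·(-1/13) = -23/13.

-23/13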